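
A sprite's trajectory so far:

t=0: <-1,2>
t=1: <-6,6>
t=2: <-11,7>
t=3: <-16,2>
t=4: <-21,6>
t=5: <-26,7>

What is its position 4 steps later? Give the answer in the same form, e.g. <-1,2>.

First: linear, -5 per step → -46 at step 9.
Second: cycles through 2, 6, 7 every 3 steps. Step 9 lands at position 0 of the cycle → 2.

<-46,2>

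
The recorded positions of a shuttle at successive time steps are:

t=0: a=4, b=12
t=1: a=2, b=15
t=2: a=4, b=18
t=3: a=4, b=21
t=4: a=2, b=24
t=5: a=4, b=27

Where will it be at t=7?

a=2, b=33

A: cycles through 4, 2, 4 every 3 steps. Step 7 lands at position 1 of the cycle → 2.
B: linear, +3 per step → 33 at step 7.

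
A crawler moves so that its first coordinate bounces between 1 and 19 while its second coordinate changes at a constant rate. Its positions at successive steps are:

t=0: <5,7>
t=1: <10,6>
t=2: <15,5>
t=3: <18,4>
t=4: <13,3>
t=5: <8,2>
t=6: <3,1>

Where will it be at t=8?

<9,-1>

The first coordinate reflects between 1 and 19, moving 5 per step.
  step 7: 3 → 4
  step 8: 4 → 9
The second coordinate changes by -1 each step: at step 8 it is -1.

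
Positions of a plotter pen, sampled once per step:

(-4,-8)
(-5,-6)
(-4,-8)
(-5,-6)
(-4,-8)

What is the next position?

(-5,-6)

Step-to-step displacements: (-1,+2), (+1,-2), (-1,+2), (+1,-2); each is -1× the previous.
step 5: (-4,-8) + (-1,+2) → (-5,-6)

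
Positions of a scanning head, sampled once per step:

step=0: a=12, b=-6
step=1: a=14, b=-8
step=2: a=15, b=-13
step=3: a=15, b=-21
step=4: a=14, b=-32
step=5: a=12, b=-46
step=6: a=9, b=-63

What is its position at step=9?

a=-6, b=-132

Successive displacements: (+2, -2), (+1, -5), (+0, -8), (-1, -11), (-2, -14), (-3, -17) — each changes by (-1, -3).
step 7: a=9, b=-63 + (-4, -20) → a=5, b=-83
step 8: a=5, b=-83 + (-5, -23) → a=0, b=-106
step 9: a=0, b=-106 + (-6, -26) → a=-6, b=-132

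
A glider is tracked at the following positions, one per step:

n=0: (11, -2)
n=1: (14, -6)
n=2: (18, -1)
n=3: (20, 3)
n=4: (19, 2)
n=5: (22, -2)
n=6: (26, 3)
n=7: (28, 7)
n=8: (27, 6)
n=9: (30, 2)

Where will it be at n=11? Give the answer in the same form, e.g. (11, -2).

Differencing gives (+3, -4), (+4, +5), (+2, +4), (-1, -1), (+3, -4), (+4, +5), (+2, +4), (-1, -1), (+3, -4). This is the pattern (+3, -4), (+4, +5), (+2, +4), (-1, -1) repeated.
step 10: apply (+4, +5) → (34, 7)
step 11: apply (+2, +4) → (36, 11)

(36, 11)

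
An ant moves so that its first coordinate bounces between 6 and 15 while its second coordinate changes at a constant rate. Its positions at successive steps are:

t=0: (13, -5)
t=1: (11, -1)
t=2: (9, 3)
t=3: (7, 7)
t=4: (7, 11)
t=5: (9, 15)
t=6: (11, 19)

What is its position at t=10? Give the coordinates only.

(11, 35)

The first coordinate reflects between 6 and 15, moving 2 per step.
  step 7: 11 → 13
  step 8: 13 → 15
  step 9: 15 → 13
  step 10: 13 → 11
The second coordinate changes by +4 each step: at step 10 it is 35.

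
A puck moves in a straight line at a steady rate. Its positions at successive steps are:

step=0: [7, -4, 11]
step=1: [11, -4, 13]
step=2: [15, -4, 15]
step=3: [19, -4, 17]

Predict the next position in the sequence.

[23, -4, 19]

Constant displacement of [+4, +0, +2] per step.
step 4: [19, -4, 17] + [+4, +0, +2] → [23, -4, 19]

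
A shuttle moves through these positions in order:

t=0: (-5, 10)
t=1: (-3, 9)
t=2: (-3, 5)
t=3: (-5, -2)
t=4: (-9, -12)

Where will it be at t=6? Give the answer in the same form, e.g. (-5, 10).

Taking differences between consecutive positions: (+2, -1), (+0, -4), (-2, -7), (-4, -10). These grow by (-2, -3) each step.
step 5: (-9, -12) + (-6, -13) → (-15, -25)
step 6: (-15, -25) + (-8, -16) → (-23, -41)

(-23, -41)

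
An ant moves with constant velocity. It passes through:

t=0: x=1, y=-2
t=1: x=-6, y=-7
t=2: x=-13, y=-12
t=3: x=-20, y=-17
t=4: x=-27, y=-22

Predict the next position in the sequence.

The position changes by (-7, -5) every step.
step 5: x=-27, y=-22 + (-7, -5) → x=-34, y=-27

x=-34, y=-27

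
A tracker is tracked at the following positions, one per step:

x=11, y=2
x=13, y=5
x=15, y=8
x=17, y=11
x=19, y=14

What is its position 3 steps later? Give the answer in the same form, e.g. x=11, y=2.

x=25, y=23

Constant displacement of (+2, +3) per step.
step 5: x=19, y=14 + (+2, +3) → x=21, y=17
step 6: x=21, y=17 + (+2, +3) → x=23, y=20
step 7: x=23, y=20 + (+2, +3) → x=25, y=23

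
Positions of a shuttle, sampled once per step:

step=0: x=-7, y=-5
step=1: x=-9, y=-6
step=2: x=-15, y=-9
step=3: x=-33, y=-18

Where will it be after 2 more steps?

x=-249, y=-126

Consecutive displacements (-2, -1), (-6, -3), (-18, -9) scale by a factor of 3 each step.
step 4: x=-33, y=-18 + (-54, -27) → x=-87, y=-45
step 5: x=-87, y=-45 + (-162, -81) → x=-249, y=-126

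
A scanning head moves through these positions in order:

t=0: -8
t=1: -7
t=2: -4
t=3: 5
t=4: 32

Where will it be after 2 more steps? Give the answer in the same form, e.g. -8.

356

Consecutive displacements +1, +3, +9, +27 scale by a factor of 3 each step.
step 5: 32 + 81 → 113
step 6: 113 + 243 → 356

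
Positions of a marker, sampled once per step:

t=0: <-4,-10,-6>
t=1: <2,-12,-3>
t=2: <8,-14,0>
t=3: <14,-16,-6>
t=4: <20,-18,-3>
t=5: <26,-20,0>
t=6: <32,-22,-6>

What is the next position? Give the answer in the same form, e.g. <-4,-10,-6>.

First: linear, +6 per step → 38 at step 7.
Second: linear, -2 per step → -24 at step 7.
Third: cycles through -6, -3, 0 every 3 steps. Step 7 lands at position 1 of the cycle → -3.

<38,-24,-3>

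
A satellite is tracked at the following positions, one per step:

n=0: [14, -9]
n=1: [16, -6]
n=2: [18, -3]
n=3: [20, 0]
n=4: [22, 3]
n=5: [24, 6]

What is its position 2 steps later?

[28, 12]

Constant displacement of [+2, +3] per step.
step 6: [24, 6] + [+2, +3] → [26, 9]
step 7: [26, 9] + [+2, +3] → [28, 12]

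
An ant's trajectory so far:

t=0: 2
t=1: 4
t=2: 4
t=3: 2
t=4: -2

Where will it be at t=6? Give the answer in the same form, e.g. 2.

Taking differences between consecutive positions: +2, +0, -2, -4. These grow by -2 each step.
step 5: -2 − 6 → -8
step 6: -8 − 8 → -16

-16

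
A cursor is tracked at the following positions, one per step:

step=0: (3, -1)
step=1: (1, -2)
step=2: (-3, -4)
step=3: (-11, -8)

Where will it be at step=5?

Consecutive displacements (-2, -1), (-4, -2), (-8, -4) scale by a factor of 2 each step.
step 4: (-11, -8) + (-16, -8) → (-27, -16)
step 5: (-27, -16) + (-32, -16) → (-59, -32)

(-59, -32)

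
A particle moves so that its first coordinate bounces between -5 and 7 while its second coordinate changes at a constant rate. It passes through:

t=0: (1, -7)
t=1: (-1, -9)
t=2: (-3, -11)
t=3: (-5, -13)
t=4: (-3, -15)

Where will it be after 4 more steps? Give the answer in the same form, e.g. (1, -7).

(5, -23)

The first coordinate travels 2 per step and bounces off the walls at -5 and 7.
  step 5: -3 → -1
  step 6: -1 → 1
  step 7: 1 → 3
  step 8: 3 → 5
The second coordinate changes by -2 each step: at step 8 it is -23.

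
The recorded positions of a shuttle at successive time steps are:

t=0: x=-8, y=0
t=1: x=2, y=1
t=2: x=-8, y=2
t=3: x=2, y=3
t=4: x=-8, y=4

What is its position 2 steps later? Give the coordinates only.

X: cycles through -8, 2 every 2 steps. Step 6 lands at position 0 of the cycle → -8.
Y: linear, +1 per step → 6 at step 6.

x=-8, y=6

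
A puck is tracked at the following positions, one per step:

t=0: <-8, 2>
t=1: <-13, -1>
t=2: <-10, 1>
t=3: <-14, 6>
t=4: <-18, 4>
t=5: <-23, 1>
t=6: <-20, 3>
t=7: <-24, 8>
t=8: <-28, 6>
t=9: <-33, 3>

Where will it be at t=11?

Differencing gives <-5, -3>, <+3, +2>, <-4, +5>, <-4, -2>, <-5, -3>, <+3, +2>, <-4, +5>, <-4, -2>, <-5, -3>. This is the pattern <-5, -3>, <+3, +2>, <-4, +5>, <-4, -2> repeated.
step 10: apply <+3, +2> → <-30, 5>
step 11: apply <-4, +5> → <-34, 10>

<-34, 10>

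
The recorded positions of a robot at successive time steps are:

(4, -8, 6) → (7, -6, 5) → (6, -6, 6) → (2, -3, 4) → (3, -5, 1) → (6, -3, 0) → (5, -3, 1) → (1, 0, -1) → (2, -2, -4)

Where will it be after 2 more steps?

Differencing gives (+3, +2, -1), (-1, +0, +1), (-4, +3, -2), (+1, -2, -3), (+3, +2, -1), (-1, +0, +1), (-4, +3, -2), (+1, -2, -3). This is the pattern (+3, +2, -1), (-1, +0, +1), (-4, +3, -2), (+1, -2, -3) repeated.
step 9: apply (+3, +2, -1) → (5, 0, -5)
step 10: apply (-1, +0, +1) → (4, 0, -4)

(4, 0, -4)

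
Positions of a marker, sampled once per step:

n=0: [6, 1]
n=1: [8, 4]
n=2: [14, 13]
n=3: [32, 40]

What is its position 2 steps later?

[248, 364]

The jumps are [+2, +3], [+6, +9], [+18, +27] — a geometric progression with ratio 3.
step 4: [32, 40] + [+54, +81] → [86, 121]
step 5: [86, 121] + [+162, +243] → [248, 364]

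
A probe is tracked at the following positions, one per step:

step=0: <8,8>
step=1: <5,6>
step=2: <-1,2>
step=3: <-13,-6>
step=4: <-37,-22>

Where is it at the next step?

Step-to-step displacements: <-3,-2>, <-6,-4>, <-12,-8>, <-24,-16>; each is 2× the previous.
step 5: <-37,-22> + <-48,-32> → <-85,-54>

<-85,-54>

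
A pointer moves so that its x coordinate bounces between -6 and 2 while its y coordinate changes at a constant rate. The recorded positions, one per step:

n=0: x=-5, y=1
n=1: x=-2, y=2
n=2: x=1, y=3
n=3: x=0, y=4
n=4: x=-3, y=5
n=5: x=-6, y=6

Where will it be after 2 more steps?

x=0, y=8

The x coordinate travels 3 per step and bounces off the walls at -6 and 2.
  step 6: -6 → -3
  step 7: -3 → 0
The y coordinate changes by +1 each step: at step 7 it is 8.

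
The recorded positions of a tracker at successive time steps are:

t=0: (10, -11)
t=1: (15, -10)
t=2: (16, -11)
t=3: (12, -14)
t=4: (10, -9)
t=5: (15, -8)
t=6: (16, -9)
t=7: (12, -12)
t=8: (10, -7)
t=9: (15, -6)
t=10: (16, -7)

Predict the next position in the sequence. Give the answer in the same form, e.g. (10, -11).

Step-to-step displacements: (+5, +1), (+1, -1), (-4, -3), (-2, +5), (+5, +1), (+1, -1), (-4, -3), (-2, +5), (+5, +1), (+1, -1) — a repeating cycle of length 4.
step 11: apply (-4, -3) → (12, -10)

(12, -10)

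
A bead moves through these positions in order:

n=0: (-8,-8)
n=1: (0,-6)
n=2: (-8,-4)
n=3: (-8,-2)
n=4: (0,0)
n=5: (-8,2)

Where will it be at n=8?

The first coordinate repeats the cycle [-8, 0, -8] with period 3; step 8 mod 3 = 2, giving -8.
The second coordinate changes by +2 each step, so at step 8 it is -8 + 8·(2) = 8.

(-8,8)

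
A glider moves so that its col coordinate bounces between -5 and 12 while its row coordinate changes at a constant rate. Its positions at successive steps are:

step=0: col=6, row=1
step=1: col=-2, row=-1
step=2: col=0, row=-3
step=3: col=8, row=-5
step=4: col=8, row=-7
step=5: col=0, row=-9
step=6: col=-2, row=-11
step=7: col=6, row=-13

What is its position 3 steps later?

col=-4, row=-19

The col coordinate travels 8 per step and bounces off the walls at -5 and 12.
  step 8: 6 → 10
  step 9: 10 → 2
  step 10: 2 → -4
The row coordinate changes by -2 each step: at step 10 it is -19.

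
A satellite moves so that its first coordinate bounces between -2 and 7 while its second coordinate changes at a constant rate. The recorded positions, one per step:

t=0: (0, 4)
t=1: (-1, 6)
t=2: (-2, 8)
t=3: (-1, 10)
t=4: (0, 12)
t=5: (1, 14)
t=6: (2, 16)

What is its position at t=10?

(6, 24)

The first coordinate travels 1 per step and bounces off the walls at -2 and 7.
  step 7: 2 → 3
  step 8: 3 → 4
  step 9: 4 → 5
  step 10: 5 → 6
The second coordinate changes by +2 each step: at step 10 it is 24.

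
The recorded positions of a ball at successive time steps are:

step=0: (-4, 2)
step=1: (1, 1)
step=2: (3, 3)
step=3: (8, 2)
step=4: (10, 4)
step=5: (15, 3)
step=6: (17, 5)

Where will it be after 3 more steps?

(29, 5)

Differencing gives (+5, -1), (+2, +2), (+5, -1), (+2, +2), (+5, -1), (+2, +2). This is the pattern (+5, -1), (+2, +2) repeated.
step 7: apply (+5, -1) → (22, 4)
step 8: apply (+2, +2) → (24, 6)
step 9: apply (+5, -1) → (29, 5)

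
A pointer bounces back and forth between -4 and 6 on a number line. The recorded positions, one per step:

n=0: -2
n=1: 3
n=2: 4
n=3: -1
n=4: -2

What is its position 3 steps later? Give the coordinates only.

-1

The value travels 5 per step and bounces off the walls at -4 and 6.
  step 5: -2 → 3
  step 6: 3 → 4
  step 7: 4 → -1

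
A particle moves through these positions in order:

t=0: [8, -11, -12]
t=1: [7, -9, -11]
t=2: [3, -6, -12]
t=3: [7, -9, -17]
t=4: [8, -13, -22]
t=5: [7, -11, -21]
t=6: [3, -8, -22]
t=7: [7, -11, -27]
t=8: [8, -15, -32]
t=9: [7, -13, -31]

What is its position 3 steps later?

[8, -17, -42]

The moves between consecutive positions are [-1, +2, +1], [-4, +3, -1], [+4, -3, -5], [+1, -4, -5], [-1, +2, +1], [-4, +3, -1], [+4, -3, -5], [+1, -4, -5], [-1, +2, +1]; they repeat the 4-cycle [[-1, +2, +1], [-4, +3, -1], [+4, -3, -5], [+1, -4, -5]].
step 10: apply [-4, +3, -1] → [3, -10, -32]
step 11: apply [+4, -3, -5] → [7, -13, -37]
step 12: apply [+1, -4, -5] → [8, -17, -42]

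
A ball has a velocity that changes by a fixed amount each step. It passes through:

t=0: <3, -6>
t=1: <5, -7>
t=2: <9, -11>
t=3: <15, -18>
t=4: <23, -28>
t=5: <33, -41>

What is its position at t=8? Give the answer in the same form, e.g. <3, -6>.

Taking differences between consecutive positions: <+2, -1>, <+4, -4>, <+6, -7>, <+8, -10>, <+10, -13>. These grow by <+2, -3> each step.
step 6: <33, -41> + <+12, -16> → <45, -57>
step 7: <45, -57> + <+14, -19> → <59, -76>
step 8: <59, -76> + <+16, -22> → <75, -98>

<75, -98>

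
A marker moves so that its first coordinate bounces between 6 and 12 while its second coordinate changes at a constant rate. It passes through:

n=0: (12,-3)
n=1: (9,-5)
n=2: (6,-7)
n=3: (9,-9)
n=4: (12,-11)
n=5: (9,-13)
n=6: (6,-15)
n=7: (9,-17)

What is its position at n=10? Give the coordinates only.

(6,-23)

The first coordinate reflects between 6 and 12, moving 3 per step.
  step 8: 9 → 12
  step 9: 12 → 9
  step 10: 9 → 6
The second coordinate changes by -2 each step: at step 10 it is -23.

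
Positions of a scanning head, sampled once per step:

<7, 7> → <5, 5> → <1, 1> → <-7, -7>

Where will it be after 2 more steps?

<-55, -55>

The jumps are <-2, -2>, <-4, -4>, <-8, -8> — a geometric progression with ratio 2.
step 4: <-7, -7> + <-16, -16> → <-23, -23>
step 5: <-23, -23> + <-32, -32> → <-55, -55>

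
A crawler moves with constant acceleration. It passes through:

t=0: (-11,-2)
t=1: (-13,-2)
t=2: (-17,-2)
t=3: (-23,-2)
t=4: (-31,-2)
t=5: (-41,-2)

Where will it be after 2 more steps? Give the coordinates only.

(-67,-2)

First differences are (-2,+0), (-4,+0), (-6,+0), (-8,+0), (-10,+0); their common second difference is (-2,+0) (constant acceleration).
step 6: (-41,-2) + (-12,+0) → (-53,-2)
step 7: (-53,-2) + (-14,+0) → (-67,-2)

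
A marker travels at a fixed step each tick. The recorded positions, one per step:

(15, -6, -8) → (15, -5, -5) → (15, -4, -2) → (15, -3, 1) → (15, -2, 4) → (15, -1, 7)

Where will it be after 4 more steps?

Constant displacement of (+0, +1, +3) per step.
step 6: (15, -1, 7) + (+0, +1, +3) → (15, 0, 10)
step 7: (15, 0, 10) + (+0, +1, +3) → (15, 1, 13)
step 8: (15, 1, 13) + (+0, +1, +3) → (15, 2, 16)
step 9: (15, 2, 16) + (+0, +1, +3) → (15, 3, 19)

(15, 3, 19)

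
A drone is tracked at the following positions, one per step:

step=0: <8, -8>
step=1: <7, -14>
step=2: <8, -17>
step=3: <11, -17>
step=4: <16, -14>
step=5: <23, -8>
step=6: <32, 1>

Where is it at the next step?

<43, 13>

First differences are <-1, -6>, <+1, -3>, <+3, +0>, <+5, +3>, <+7, +6>, <+9, +9>; their common second difference is <+2, +3> (constant acceleration).
step 7: <32, 1> + <+11, +12> → <43, 13>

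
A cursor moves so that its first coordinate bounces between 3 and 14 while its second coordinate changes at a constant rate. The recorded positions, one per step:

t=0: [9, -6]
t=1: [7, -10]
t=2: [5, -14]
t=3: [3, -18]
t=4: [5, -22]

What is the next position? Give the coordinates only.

[7, -26]

The first coordinate reflects between 3 and 14, moving 2 per step.
  step 5: 5 → 7
The second coordinate changes by -4 each step: at step 5 it is -26.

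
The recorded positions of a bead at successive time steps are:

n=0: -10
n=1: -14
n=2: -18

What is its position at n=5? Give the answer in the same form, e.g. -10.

Constant displacement of -4 per step.
step 3: -18 − 4 → -22
step 4: -22 − 4 → -26
step 5: -26 − 4 → -30

-30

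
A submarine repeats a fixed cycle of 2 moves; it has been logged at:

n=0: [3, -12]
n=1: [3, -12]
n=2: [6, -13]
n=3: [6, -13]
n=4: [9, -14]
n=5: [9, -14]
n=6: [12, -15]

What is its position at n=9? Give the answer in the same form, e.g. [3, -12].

[15, -16]

Differencing gives [+0, +0], [+3, -1], [+0, +0], [+3, -1], [+0, +0], [+3, -1]. This is the pattern [+0, +0], [+3, -1] repeated.
step 7: apply [+0, +0] → [12, -15]
step 8: apply [+3, -1] → [15, -16]
step 9: apply [+0, +0] → [15, -16]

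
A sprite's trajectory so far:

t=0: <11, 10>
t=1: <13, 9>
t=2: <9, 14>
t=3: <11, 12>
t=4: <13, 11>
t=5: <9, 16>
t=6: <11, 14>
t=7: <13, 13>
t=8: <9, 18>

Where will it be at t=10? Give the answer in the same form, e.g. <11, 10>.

<13, 15>

The moves between consecutive positions are <+2, -1>, <-4, +5>, <+2, -2>, <+2, -1>, <-4, +5>, <+2, -2>, <+2, -1>, <-4, +5>; they repeat the 3-cycle [<+2, -1>, <-4, +5>, <+2, -2>].
step 9: apply <+2, -2> → <11, 16>
step 10: apply <+2, -1> → <13, 15>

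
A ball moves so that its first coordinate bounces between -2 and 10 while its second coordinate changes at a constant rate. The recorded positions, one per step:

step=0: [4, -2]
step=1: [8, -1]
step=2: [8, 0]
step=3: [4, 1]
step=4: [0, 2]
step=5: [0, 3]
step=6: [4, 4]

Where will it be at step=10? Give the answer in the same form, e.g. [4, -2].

The first coordinate reflects between -2 and 10, moving 4 per step.
  step 7: 4 → 8
  step 8: 8 → 8
  step 9: 8 → 4
  step 10: 4 → 0
The second coordinate changes by +1 each step: at step 10 it is 8.

[0, 8]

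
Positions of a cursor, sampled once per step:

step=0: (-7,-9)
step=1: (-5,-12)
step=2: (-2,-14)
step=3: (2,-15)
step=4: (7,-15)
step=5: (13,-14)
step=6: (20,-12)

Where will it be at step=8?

(37,-5)

Taking differences between consecutive positions: (+2,-3), (+3,-2), (+4,-1), (+5,+0), (+6,+1), (+7,+2). These grow by (+1,+1) each step.
step 7: (20,-12) + (+8,+3) → (28,-9)
step 8: (28,-9) + (+9,+4) → (37,-5)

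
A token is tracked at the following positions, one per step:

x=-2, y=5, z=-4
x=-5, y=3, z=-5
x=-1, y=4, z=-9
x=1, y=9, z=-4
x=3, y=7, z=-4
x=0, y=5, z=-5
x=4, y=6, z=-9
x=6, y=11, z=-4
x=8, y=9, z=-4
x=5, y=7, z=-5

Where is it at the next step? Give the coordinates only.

x=9, y=8, z=-9

The moves between consecutive positions are (-3, -2, -1), (+4, +1, -4), (+2, +5, +5), (+2, -2, +0), (-3, -2, -1), (+4, +1, -4), (+2, +5, +5), (+2, -2, +0), (-3, -2, -1); they repeat the 4-cycle [(-3, -2, -1), (+4, +1, -4), (+2, +5, +5), (+2, -2, +0)].
step 10: apply (+4, +1, -4) → x=9, y=8, z=-9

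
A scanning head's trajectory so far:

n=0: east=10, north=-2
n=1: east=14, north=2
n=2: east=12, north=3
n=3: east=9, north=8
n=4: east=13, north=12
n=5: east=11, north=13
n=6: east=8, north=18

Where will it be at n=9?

Differencing gives (+4,+4), (-2,+1), (-3,+5), (+4,+4), (-2,+1), (-3,+5). This is the pattern (+4,+4), (-2,+1), (-3,+5) repeated.
step 7: apply (+4,+4) → east=12, north=22
step 8: apply (-2,+1) → east=10, north=23
step 9: apply (-3,+5) → east=7, north=28

east=7, north=28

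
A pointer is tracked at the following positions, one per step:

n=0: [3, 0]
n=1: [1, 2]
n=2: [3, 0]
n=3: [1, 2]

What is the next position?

[3, 0]

Step-to-step displacements: [-2, +2], [+2, -2], [-2, +2]; each is -1× the previous.
step 4: [1, 2] + [+2, -2] → [3, 0]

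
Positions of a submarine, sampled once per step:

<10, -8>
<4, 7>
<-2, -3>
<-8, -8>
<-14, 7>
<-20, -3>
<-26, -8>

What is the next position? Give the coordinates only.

<-32, 7>

First: linear, -6 per step → -32 at step 7.
Second: cycles through -8, 7, -3 every 3 steps. Step 7 lands at position 1 of the cycle → 7.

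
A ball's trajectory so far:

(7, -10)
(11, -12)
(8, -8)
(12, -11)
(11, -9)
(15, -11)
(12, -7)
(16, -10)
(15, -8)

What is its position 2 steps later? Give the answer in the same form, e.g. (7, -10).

(16, -6)

The moves between consecutive positions are (+4, -2), (-3, +4), (+4, -3), (-1, +2), (+4, -2), (-3, +4), (+4, -3), (-1, +2); they repeat the 4-cycle [(+4, -2), (-3, +4), (+4, -3), (-1, +2)].
step 9: apply (+4, -2) → (19, -10)
step 10: apply (-3, +4) → (16, -6)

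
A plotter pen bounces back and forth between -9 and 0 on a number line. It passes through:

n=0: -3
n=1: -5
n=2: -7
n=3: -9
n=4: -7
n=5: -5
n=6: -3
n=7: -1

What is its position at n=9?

The value reflects between -9 and 0, moving 2 per step.
  step 8: -1 → -1
  step 9: -1 → -3

-3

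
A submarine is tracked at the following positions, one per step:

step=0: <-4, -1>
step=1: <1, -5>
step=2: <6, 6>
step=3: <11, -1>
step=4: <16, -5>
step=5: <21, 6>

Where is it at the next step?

The first coordinate changes by +5 each step, so at step 6 it is -4 + 6·(5) = 26.
The second coordinate repeats the cycle [-1, -5, 6] with period 3; step 6 mod 3 = 0, giving -1.

<26, -1>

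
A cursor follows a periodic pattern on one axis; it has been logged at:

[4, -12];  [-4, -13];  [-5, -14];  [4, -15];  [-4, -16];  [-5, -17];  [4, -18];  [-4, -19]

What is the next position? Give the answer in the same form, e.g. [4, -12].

First: cycles through 4, -4, -5 every 3 steps. Step 8 lands at position 2 of the cycle → -5.
Second: linear, -1 per step → -20 at step 8.

[-5, -20]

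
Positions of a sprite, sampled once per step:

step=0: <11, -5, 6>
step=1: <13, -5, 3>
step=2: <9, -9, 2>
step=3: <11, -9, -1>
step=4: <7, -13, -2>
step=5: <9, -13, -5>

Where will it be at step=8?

<3, -21, -10>

The moves between consecutive positions are <+2, +0, -3>, <-4, -4, -1>, <+2, +0, -3>, <-4, -4, -1>, <+2, +0, -3>; they repeat the 2-cycle [<+2, +0, -3>, <-4, -4, -1>].
step 6: apply <-4, -4, -1> → <5, -17, -6>
step 7: apply <+2, +0, -3> → <7, -17, -9>
step 8: apply <-4, -4, -1> → <3, -21, -10>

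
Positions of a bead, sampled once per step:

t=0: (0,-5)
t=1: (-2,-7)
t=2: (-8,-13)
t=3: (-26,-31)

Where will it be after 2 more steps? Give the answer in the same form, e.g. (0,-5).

(-242,-247)

Consecutive displacements (-2,-2), (-6,-6), (-18,-18) scale by a factor of 3 each step.
step 4: (-26,-31) + (-54,-54) → (-80,-85)
step 5: (-80,-85) + (-162,-162) → (-242,-247)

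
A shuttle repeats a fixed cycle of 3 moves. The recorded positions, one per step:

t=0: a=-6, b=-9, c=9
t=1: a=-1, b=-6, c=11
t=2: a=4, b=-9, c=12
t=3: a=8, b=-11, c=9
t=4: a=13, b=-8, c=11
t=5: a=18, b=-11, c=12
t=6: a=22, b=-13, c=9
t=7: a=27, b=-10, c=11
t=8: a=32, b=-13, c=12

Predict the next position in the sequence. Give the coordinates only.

Step-to-step displacements: (+5, +3, +2), (+5, -3, +1), (+4, -2, -3), (+5, +3, +2), (+5, -3, +1), (+4, -2, -3), (+5, +3, +2), (+5, -3, +1) — a repeating cycle of length 3.
step 9: apply (+4, -2, -3) → a=36, b=-15, c=9

a=36, b=-15, c=9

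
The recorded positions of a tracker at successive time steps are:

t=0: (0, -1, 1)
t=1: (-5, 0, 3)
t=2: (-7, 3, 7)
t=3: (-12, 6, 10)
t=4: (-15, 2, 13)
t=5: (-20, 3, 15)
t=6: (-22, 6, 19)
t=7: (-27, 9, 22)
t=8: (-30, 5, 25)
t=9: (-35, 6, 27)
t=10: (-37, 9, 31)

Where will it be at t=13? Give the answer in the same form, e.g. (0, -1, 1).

(-50, 9, 39)

Step-to-step displacements: (-5, +1, +2), (-2, +3, +4), (-5, +3, +3), (-3, -4, +3), (-5, +1, +2), (-2, +3, +4), (-5, +3, +3), (-3, -4, +3), (-5, +1, +2), (-2, +3, +4) — a repeating cycle of length 4.
step 11: apply (-5, +3, +3) → (-42, 12, 34)
step 12: apply (-3, -4, +3) → (-45, 8, 37)
step 13: apply (-5, +1, +2) → (-50, 9, 39)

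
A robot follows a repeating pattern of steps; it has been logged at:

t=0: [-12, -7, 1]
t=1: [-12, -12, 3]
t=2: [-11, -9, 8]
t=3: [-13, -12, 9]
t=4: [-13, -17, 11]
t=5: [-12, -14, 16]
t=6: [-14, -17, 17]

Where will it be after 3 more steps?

The moves between consecutive positions are [+0, -5, +2], [+1, +3, +5], [-2, -3, +1], [+0, -5, +2], [+1, +3, +5], [-2, -3, +1]; they repeat the 3-cycle [[+0, -5, +2], [+1, +3, +5], [-2, -3, +1]].
step 7: apply [+0, -5, +2] → [-14, -22, 19]
step 8: apply [+1, +3, +5] → [-13, -19, 24]
step 9: apply [-2, -3, +1] → [-15, -22, 25]

[-15, -22, 25]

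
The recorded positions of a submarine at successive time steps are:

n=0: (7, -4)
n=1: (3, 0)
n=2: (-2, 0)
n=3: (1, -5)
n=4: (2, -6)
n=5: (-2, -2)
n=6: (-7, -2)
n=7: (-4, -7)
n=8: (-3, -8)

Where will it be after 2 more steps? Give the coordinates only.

The moves between consecutive positions are (-4, +4), (-5, +0), (+3, -5), (+1, -1), (-4, +4), (-5, +0), (+3, -5), (+1, -1); they repeat the 4-cycle [(-4, +4), (-5, +0), (+3, -5), (+1, -1)].
step 9: apply (-4, +4) → (-7, -4)
step 10: apply (-5, +0) → (-12, -4)

(-12, -4)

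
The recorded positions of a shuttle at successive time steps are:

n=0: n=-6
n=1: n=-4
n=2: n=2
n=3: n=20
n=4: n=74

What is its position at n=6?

n=722

Consecutive displacements +2, +6, +18, +54 scale by a factor of 3 each step.
step 5: 74 + 162 → n=236
step 6: 236 + 486 → n=722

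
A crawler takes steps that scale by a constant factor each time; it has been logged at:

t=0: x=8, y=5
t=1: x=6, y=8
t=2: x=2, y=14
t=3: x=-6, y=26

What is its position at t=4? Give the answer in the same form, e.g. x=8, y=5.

The jumps are (-2, +3), (-4, +6), (-8, +12) — a geometric progression with ratio 2.
step 4: x=-6, y=26 + (-16, +24) → x=-22, y=50

x=-22, y=50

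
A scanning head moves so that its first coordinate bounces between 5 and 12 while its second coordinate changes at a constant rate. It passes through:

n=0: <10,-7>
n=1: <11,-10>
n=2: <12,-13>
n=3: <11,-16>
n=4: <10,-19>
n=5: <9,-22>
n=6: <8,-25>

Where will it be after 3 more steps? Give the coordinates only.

The first coordinate travels 1 per step and bounces off the walls at 5 and 12.
  step 7: 8 → 7
  step 8: 7 → 6
  step 9: 6 → 5
The second coordinate changes by -3 each step: at step 9 it is -34.

<5,-34>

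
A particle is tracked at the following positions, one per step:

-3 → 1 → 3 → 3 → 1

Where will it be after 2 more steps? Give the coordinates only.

Taking differences between consecutive positions: +4, +2, +0, -2. These grow by -2 each step.
step 5: 1 − 4 → -3
step 6: -3 − 6 → -9

-9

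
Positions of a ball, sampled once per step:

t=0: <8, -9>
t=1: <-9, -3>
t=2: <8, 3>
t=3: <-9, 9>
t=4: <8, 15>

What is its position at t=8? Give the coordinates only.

<8, 39>

First: cycles through 8, -9 every 2 steps. Step 8 lands at position 0 of the cycle → 8.
Second: linear, +6 per step → 39 at step 8.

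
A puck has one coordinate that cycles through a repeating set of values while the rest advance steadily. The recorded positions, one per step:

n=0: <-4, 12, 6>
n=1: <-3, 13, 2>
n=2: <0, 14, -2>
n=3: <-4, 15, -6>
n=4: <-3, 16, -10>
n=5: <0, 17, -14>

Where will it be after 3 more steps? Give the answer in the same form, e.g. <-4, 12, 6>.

<0, 20, -26>

First: cycles through -4, -3, 0 every 3 steps. Step 8 lands at position 2 of the cycle → 0.
Second: linear, +1 per step → 20 at step 8.
Third: linear, -4 per step → -26 at step 8.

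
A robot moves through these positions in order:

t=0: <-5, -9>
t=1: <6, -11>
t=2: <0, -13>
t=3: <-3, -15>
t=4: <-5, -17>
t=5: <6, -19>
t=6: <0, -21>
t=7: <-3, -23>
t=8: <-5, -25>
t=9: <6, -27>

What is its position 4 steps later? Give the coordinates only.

<6, -35>

First: cycles through -5, 6, 0, -3 every 4 steps. Step 13 lands at position 1 of the cycle → 6.
Second: linear, -2 per step → -35 at step 13.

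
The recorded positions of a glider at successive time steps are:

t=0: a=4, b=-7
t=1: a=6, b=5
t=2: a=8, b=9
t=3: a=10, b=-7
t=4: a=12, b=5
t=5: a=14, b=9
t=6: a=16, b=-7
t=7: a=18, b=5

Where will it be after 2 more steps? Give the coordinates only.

a=22, b=-7

The a coordinate changes by +2 each step, so at step 9 it is 4 + 9·(2) = 22.
The b coordinate repeats the cycle [-7, 5, 9] with period 3; step 9 mod 3 = 0, giving -7.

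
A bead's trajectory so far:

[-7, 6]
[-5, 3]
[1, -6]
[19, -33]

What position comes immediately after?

[73, -114]

Consecutive displacements [+2, -3], [+6, -9], [+18, -27] scale by a factor of 3 each step.
step 4: [19, -33] + [+54, -81] → [73, -114]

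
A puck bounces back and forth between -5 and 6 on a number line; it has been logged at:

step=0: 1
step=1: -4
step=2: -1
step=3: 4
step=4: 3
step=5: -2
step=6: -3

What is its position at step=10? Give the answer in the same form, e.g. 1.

The value travels 5 per step and bounces off the walls at -5 and 6.
  step 7: -3 → 2
  step 8: 2 → 5
  step 9: 5 → 0
  step 10: 0 → -5

-5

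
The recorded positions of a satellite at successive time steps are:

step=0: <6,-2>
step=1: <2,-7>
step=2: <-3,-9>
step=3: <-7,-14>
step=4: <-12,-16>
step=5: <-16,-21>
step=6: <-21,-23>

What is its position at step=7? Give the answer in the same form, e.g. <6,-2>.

The moves between consecutive positions are <-4,-5>, <-5,-2>, <-4,-5>, <-5,-2>, <-4,-5>, <-5,-2>; they repeat the 2-cycle [<-4,-5>, <-5,-2>].
step 7: apply <-4,-5> → <-25,-28>

<-25,-28>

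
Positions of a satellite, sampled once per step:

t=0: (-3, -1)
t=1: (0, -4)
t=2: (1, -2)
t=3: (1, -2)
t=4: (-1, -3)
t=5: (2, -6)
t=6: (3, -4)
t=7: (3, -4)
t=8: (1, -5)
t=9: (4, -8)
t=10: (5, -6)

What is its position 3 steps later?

(6, -10)

The moves between consecutive positions are (+3, -3), (+1, +2), (+0, +0), (-2, -1), (+3, -3), (+1, +2), (+0, +0), (-2, -1), (+3, -3), (+1, +2); they repeat the 4-cycle [(+3, -3), (+1, +2), (+0, +0), (-2, -1)].
step 11: apply (+0, +0) → (5, -6)
step 12: apply (-2, -1) → (3, -7)
step 13: apply (+3, -3) → (6, -10)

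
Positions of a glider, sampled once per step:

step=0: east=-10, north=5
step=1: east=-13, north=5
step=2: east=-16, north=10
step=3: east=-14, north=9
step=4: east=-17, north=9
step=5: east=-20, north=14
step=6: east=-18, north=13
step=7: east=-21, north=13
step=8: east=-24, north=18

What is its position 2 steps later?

The moves between consecutive positions are (-3, +0), (-3, +5), (+2, -1), (-3, +0), (-3, +5), (+2, -1), (-3, +0), (-3, +5); they repeat the 3-cycle [(-3, +0), (-3, +5), (+2, -1)].
step 9: apply (+2, -1) → east=-22, north=17
step 10: apply (-3, +0) → east=-25, north=17

east=-25, north=17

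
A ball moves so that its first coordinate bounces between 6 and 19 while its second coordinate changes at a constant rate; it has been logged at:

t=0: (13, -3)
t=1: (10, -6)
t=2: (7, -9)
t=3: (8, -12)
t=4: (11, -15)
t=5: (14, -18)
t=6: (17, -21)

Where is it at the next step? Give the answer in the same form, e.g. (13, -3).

(18, -24)

The first coordinate travels 3 per step and bounces off the walls at 6 and 19.
  step 7: 17 → 18
The second coordinate changes by -3 each step: at step 7 it is -24.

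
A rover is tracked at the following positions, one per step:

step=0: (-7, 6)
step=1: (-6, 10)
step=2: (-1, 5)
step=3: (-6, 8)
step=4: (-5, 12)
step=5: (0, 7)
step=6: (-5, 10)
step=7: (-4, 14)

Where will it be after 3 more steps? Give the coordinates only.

(-3, 16)

Step-to-step displacements: (+1, +4), (+5, -5), (-5, +3), (+1, +4), (+5, -5), (-5, +3), (+1, +4) — a repeating cycle of length 3.
step 8: apply (+5, -5) → (1, 9)
step 9: apply (-5, +3) → (-4, 12)
step 10: apply (+1, +4) → (-3, 16)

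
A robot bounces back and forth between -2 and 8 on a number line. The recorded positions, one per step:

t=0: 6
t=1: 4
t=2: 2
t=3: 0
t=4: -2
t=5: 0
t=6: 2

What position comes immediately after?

The value travels 2 per step and bounces off the walls at -2 and 8.
  step 7: 2 → 4

4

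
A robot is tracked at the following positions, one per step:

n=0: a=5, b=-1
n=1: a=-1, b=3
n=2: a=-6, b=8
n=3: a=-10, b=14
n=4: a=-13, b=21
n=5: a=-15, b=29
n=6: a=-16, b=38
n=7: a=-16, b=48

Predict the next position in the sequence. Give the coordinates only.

First differences are (-6, +4), (-5, +5), (-4, +6), (-3, +7), (-2, +8), (-1, +9), (+0, +10); their common second difference is (+1, +1) (constant acceleration).
step 8: a=-16, b=48 + (+1, +11) → a=-15, b=59

a=-15, b=59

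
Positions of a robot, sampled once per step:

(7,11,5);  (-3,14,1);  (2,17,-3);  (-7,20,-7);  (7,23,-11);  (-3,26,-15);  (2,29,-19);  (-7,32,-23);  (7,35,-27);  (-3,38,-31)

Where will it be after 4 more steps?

(-3,50,-47)

The first coordinate repeats the cycle [7, -3, 2, -7] with period 4; step 13 mod 4 = 1, giving -3.
The second coordinate changes by +3 each step, so at step 13 it is 11 + 13·(3) = 50.
The third coordinate changes by -4 each step, so at step 13 it is 5 + 13·(-4) = -47.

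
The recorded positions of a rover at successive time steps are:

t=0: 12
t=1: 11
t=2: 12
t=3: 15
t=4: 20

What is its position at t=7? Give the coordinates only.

Successive displacements: -1, +1, +3, +5 — each changes by +2.
step 5: 20 + 7 → 27
step 6: 27 + 9 → 36
step 7: 36 + 11 → 47

47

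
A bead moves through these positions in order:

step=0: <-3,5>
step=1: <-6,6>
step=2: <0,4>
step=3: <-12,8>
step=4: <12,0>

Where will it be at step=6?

<60,-16>

The jumps are <-3,+1>, <+6,-2>, <-12,+4>, <+24,-8> — a geometric progression with ratio -2.
step 5: <12,0> + <-48,+16> → <-36,16>
step 6: <-36,16> + <+96,-32> → <60,-16>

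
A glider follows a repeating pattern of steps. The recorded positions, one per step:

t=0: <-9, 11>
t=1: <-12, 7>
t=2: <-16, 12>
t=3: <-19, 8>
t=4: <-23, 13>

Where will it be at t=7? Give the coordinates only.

Differencing gives <-3, -4>, <-4, +5>, <-3, -4>, <-4, +5>. This is the pattern <-3, -4>, <-4, +5> repeated.
step 5: apply <-3, -4> → <-26, 9>
step 6: apply <-4, +5> → <-30, 14>
step 7: apply <-3, -4> → <-33, 10>

<-33, 10>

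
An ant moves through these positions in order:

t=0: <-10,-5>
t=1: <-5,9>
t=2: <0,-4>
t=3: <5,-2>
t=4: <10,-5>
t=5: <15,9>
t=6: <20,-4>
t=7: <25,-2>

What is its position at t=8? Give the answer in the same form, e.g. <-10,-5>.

The first coordinate changes by +5 each step, so at step 8 it is -10 + 8·(5) = 30.
The second coordinate repeats the cycle [-5, 9, -4, -2] with period 4; step 8 mod 4 = 0, giving -5.

<30,-5>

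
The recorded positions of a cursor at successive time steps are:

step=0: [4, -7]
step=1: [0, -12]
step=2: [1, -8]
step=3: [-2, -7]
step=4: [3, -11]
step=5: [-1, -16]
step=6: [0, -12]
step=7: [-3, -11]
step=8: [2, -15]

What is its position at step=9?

The moves between consecutive positions are [-4, -5], [+1, +4], [-3, +1], [+5, -4], [-4, -5], [+1, +4], [-3, +1], [+5, -4]; they repeat the 4-cycle [[-4, -5], [+1, +4], [-3, +1], [+5, -4]].
step 9: apply [-4, -5] → [-2, -20]

[-2, -20]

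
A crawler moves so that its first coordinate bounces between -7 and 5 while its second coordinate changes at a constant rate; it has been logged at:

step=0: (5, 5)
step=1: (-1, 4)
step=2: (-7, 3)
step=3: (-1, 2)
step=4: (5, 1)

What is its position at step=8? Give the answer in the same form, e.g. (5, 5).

(5, -3)

The first coordinate reflects between -7 and 5, moving 6 per step.
  step 5: 5 → -1
  step 6: -1 → -7
  step 7: -7 → -1
  step 8: -1 → 5
The second coordinate changes by -1 each step: at step 8 it is -3.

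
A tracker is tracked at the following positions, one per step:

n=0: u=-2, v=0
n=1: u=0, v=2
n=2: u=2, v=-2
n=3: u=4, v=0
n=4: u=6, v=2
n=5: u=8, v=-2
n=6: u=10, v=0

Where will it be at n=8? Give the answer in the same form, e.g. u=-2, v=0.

U: linear, +2 per step → 14 at step 8.
V: cycles through 0, 2, -2 every 3 steps. Step 8 lands at position 2 of the cycle → -2.

u=14, v=-2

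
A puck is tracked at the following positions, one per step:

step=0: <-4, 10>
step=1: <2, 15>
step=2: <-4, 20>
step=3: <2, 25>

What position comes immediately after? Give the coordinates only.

First: cycles through -4, 2 every 2 steps. Step 4 lands at position 0 of the cycle → -4.
Second: linear, +5 per step → 30 at step 4.

<-4, 30>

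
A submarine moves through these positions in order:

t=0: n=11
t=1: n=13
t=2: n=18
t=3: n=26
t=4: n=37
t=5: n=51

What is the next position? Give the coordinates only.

Taking differences between consecutive positions: +2, +5, +8, +11, +14. These grow by +3 each step.
step 6: 51 + 17 → n=68

n=68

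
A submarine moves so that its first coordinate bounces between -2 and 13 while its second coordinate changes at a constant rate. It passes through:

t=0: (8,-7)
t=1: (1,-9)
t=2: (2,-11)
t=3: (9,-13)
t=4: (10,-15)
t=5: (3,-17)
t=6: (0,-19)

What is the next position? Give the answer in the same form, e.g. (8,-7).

(7,-21)

The first coordinate travels 7 per step and bounces off the walls at -2 and 13.
  step 7: 0 → 7
The second coordinate changes by -2 each step: at step 7 it is -21.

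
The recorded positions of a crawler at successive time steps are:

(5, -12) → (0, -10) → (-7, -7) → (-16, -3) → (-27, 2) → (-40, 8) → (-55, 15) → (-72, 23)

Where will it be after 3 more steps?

(-135, 53)

Successive displacements: (-5, +2), (-7, +3), (-9, +4), (-11, +5), (-13, +6), (-15, +7), (-17, +8) — each changes by (-2, +1).
step 8: (-72, 23) + (-19, +9) → (-91, 32)
step 9: (-91, 32) + (-21, +10) → (-112, 42)
step 10: (-112, 42) + (-23, +11) → (-135, 53)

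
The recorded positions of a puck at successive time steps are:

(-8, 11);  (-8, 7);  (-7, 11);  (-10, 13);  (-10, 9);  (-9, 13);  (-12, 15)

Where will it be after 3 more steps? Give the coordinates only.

Differencing gives (+0, -4), (+1, +4), (-3, +2), (+0, -4), (+1, +4), (-3, +2). This is the pattern (+0, -4), (+1, +4), (-3, +2) repeated.
step 7: apply (+0, -4) → (-12, 11)
step 8: apply (+1, +4) → (-11, 15)
step 9: apply (-3, +2) → (-14, 17)

(-14, 17)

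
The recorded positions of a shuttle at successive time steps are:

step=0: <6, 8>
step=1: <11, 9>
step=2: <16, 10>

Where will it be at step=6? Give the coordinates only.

<36, 14>

Each step adds <+5, +1> to the position.
step 3: <16, 10> + <+5, +1> → <21, 11>
step 4: <21, 11> + <+5, +1> → <26, 12>
step 5: <26, 12> + <+5, +1> → <31, 13>
step 6: <31, 13> + <+5, +1> → <36, 14>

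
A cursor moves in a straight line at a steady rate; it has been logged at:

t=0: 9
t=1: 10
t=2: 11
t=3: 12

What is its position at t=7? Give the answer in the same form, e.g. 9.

Each step adds +1 to the position.
step 4: 12 + 1 → 13
step 5: 13 + 1 → 14
step 6: 14 + 1 → 15
step 7: 15 + 1 → 16

16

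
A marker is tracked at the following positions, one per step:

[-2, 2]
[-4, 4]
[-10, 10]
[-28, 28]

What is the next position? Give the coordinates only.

[-82, 82]

Step-to-step displacements: [-2, +2], [-6, +6], [-18, +18]; each is 3× the previous.
step 4: [-28, 28] + [-54, +54] → [-82, 82]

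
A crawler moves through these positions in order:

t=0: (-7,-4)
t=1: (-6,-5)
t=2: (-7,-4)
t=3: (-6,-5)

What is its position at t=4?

(-7,-4)

Consecutive displacements (+1,-1), (-1,+1), (+1,-1) scale by a factor of -1 each step.
step 4: (-6,-5) + (-1,+1) → (-7,-4)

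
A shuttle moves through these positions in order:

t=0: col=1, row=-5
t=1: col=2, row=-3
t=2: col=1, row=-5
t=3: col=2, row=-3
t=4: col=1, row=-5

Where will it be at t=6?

col=1, row=-5

Consecutive displacements (+1, +2), (-1, -2), (+1, +2), (-1, -2) scale by a factor of -1 each step.
step 5: col=1, row=-5 + (+1, +2) → col=2, row=-3
step 6: col=2, row=-3 + (-1, -2) → col=1, row=-5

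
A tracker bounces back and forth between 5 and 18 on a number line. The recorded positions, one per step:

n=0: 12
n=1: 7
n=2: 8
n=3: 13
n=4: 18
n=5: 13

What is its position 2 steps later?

7

The value reflects between 5 and 18, moving 5 per step.
  step 6: 13 → 8
  step 7: 8 → 7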